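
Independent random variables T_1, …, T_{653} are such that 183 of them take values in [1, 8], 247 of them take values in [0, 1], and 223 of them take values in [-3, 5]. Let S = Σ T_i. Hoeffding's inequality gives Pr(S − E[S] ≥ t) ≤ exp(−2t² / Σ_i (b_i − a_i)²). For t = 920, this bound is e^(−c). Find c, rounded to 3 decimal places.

72.077

Σ(b_i − a_i)² = 183·7² + 247·1² + 223·8² = 23486.
c = 2t² / 23486 = 2·920² / 23486 = 72.0770.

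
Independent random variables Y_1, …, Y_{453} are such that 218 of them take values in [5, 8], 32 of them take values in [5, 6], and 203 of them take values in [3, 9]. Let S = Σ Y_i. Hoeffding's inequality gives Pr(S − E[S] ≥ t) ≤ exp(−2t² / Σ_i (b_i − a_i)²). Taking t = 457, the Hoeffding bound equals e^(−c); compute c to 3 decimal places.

44.904

Σ(b_i − a_i)² = 218·3² + 32·1² + 203·6² = 9302.
c = 2t² / 9302 = 2·457² / 9302 = 44.9041.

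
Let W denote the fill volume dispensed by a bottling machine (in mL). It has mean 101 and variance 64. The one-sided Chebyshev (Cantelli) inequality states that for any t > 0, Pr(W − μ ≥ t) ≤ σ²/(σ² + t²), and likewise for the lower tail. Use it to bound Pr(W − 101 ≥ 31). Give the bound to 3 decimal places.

0.062

Here σ² = 64 and t = 31, so σ² + t² = 1025.
Cantelli's bound: 64/1025 = 0.0624.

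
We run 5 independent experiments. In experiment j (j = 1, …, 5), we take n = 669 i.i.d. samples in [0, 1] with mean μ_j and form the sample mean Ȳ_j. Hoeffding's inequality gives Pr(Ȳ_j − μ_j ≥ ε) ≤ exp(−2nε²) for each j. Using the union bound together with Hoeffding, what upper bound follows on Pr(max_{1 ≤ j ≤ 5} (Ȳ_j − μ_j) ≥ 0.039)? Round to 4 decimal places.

Per-experiment Hoeffding bound: exp(−2·669·0.039²) = exp(−2.03510) = 0.13067.
Union bound over 5 events: 5·0.13067 = 0.65334.

0.6533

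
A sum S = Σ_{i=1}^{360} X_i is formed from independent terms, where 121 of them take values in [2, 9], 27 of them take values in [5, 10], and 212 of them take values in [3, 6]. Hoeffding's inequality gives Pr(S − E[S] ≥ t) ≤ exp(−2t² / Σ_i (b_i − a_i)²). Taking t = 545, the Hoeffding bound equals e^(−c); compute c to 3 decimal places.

Σ(b_i − a_i)² = 121·7² + 27·5² + 212·3² = 8512.
c = 2t² / 8512 = 2·545² / 8512 = 69.7897.

69.790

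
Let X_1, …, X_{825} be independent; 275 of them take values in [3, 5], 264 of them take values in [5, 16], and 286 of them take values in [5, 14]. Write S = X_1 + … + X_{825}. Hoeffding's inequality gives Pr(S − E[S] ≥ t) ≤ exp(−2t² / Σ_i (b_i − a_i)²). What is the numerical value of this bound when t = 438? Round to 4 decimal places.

0.0011

Σ(b_i − a_i)² = 275·2² + 264·11² + 286·9² = 56210.
Exponent = 2·438² / 56210 = 6.82597.
Bound = exp(−6.82597) = 0.00109.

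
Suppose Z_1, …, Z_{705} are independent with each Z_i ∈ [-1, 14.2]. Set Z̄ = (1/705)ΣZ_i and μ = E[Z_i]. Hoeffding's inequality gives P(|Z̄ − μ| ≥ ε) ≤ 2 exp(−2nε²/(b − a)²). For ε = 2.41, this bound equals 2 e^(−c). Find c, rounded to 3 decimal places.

35.446

c = 2nε²/(b − a)² = 2·705·2.41² / 15.2² = 35.4459.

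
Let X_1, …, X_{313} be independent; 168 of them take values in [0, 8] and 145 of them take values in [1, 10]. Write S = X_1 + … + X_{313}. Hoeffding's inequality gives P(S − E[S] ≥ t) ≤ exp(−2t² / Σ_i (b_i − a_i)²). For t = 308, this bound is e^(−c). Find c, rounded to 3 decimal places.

Σ(b_i − a_i)² = 168·8² + 145·9² = 22497.
c = 2t² / 22497 = 2·308² / 22497 = 8.4335.

8.433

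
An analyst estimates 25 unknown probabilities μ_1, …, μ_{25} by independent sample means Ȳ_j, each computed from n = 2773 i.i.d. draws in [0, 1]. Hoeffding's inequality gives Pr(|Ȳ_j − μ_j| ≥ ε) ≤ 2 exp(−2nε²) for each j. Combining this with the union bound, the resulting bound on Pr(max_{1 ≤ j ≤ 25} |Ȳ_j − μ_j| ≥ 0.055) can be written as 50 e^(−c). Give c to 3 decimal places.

16.777

Union bound over the 25 events: Pr(max_{1 ≤ j ≤ 25} |Ȳ_j − μ_j| ≥ 0.055) ≤ 25·2·exp(−2nε²) = 50 exp(−2·2773·0.055²).
So c = 2·2773·0.055² = 16.7767.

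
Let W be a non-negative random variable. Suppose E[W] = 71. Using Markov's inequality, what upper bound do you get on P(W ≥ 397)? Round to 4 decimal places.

Markov's inequality: for a non-negative random variable, P(W ≥ a) ≤ E[W]/a.
Here E[W] = 71 and a = 397, so the bound is 71/397 = 0.1788.

0.1788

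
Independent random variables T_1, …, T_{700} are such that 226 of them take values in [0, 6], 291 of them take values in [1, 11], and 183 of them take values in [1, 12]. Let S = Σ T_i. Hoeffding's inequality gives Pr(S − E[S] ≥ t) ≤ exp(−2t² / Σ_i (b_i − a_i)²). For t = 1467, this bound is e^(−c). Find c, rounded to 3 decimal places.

72.487

Σ(b_i − a_i)² = 226·6² + 291·10² + 183·11² = 59379.
c = 2t² / 59379 = 2·1467² / 59379 = 72.4865.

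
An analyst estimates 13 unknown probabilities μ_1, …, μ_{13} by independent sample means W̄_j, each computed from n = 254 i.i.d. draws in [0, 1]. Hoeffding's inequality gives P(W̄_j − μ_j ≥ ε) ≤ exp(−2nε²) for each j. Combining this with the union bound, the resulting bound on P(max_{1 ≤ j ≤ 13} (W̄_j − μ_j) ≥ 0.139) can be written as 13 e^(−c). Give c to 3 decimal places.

Union bound over the 13 events: P(max_{1 ≤ j ≤ 13} (W̄_j − μ_j) ≥ 0.139) ≤ 13·exp(−2nε²) = 13 exp(−2·254·0.139²).
So c = 2·254·0.139² = 9.8151.

9.815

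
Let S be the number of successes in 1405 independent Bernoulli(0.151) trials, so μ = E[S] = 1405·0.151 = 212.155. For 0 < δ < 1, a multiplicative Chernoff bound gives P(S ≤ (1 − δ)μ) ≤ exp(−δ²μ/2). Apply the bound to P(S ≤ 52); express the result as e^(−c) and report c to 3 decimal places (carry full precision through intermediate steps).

60.450

Write 52 = (1 − δ)μ, so δ = 1 − 52/212.155 = 0.7548962…
Then the exponent is δ²μ/2 = (μ − 52)²/(2μ) = 60.450199.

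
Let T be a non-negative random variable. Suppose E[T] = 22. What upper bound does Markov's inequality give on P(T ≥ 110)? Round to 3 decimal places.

Markov's inequality: for a non-negative random variable, P(T ≥ a) ≤ E[T]/a.
Here E[T] = 22 and a = 110, so the bound is 22/110 = 0.2000.

0.200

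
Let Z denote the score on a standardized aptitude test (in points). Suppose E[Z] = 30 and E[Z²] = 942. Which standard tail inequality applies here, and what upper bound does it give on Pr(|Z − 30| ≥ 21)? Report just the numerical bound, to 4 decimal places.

The first two moments determine the variance, so Chebyshev's inequality is the sharpest standard bound available.
Var(Z) = E[Z²] − (E[Z])² = 942 − 900 = 42.
Chebyshev's inequality: Pr(|Z − μ| ≥ t) ≤ Var(Z)/t² = 42/441 = 0.0952.

0.0952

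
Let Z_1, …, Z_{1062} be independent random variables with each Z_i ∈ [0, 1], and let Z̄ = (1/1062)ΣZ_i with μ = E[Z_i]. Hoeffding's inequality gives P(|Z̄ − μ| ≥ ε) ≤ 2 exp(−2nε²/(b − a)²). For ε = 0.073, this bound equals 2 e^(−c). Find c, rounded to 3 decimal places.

11.319

c = 2nε²/(b − a)² = 2·1062·0.073² / 1² = 11.3188.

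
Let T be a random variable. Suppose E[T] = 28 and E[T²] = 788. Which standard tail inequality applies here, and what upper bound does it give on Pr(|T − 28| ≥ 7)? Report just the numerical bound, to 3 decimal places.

0.082

The first two moments determine the variance, so Chebyshev's inequality is the sharpest standard bound available.
Var(T) = E[T²] − (E[T])² = 788 − 784 = 4.
Chebyshev's inequality: Pr(|T − μ| ≥ t) ≤ Var(T)/t² = 4/49 = 0.0816.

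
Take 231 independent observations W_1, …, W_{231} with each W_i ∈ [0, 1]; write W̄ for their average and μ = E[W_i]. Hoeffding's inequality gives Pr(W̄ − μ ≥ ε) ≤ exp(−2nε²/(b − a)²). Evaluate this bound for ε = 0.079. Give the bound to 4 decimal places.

Exponent: 2nε²/(b − a)² = 2·231·0.079² / 1² = 2.88334.
Bound = exp(−2.88334) = 0.05595.

0.0559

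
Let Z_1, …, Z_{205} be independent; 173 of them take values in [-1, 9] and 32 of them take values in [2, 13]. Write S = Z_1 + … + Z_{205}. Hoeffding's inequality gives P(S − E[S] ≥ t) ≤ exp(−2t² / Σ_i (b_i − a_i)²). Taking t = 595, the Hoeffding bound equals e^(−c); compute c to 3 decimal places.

33.443

Σ(b_i − a_i)² = 173·10² + 32·11² = 21172.
c = 2t² / 21172 = 2·595² / 21172 = 33.4428.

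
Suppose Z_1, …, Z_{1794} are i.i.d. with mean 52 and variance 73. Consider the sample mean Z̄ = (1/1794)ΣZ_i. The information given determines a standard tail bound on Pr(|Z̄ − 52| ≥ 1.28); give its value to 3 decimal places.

With mean and variance of each term known, Chebyshev's inequality bounds the deviation of the sum (or sample mean).
Var(Z̄) = Var(Z_i)/n = 73/1794 = 0.040691.
Chebyshev: Pr(|Z̄ − 52| ≥ 1.28) ≤ Var(Z̄)/(1.28)² = 73/(1794·1.28²) = 0.0248.

0.025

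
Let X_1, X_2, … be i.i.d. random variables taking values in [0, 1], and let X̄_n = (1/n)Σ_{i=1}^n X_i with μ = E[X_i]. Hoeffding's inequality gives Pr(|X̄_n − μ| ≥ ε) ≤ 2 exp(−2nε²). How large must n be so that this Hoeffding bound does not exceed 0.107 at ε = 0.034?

Require 2·exp(−2nε²) ≤ 0.107, i.e. 2nε² ≥ ln(2/0.107) = 2.928074.
So n ≥ 2.928074 / (2·0.034²) = 1266.468.
The smallest integer n is 1267.

1267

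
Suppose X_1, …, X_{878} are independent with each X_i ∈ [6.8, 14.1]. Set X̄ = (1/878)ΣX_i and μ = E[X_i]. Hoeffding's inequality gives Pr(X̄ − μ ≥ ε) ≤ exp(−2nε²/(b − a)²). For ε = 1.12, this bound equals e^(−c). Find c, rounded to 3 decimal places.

41.335

c = 2nε²/(b − a)² = 2·878·1.12² / 7.3² = 41.3347.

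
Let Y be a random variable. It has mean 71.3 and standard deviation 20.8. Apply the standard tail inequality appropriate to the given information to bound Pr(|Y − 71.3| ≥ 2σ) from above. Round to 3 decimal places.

Mean and variance are known, so Chebyshev's inequality applies.
Chebyshev: Pr(|Y − μ| ≥ t) ≤ Var(Y)/t².
Var(Y) = σ² = 20.8² = 432.64.
t = 2·20.8 = 41.6.
Bound = 432.64 / 1730.56 = 0.2500.

0.250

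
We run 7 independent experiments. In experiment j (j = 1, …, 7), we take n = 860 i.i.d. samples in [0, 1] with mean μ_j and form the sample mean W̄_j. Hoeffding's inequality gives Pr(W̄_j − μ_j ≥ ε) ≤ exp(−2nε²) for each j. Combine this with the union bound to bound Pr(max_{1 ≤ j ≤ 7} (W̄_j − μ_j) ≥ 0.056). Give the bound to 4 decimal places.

0.0318

Per-experiment Hoeffding bound: exp(−2·860·0.056²) = exp(−5.39392) = 0.0045441.
Union bound over 7 events: 7·0.0045441 = 0.03181.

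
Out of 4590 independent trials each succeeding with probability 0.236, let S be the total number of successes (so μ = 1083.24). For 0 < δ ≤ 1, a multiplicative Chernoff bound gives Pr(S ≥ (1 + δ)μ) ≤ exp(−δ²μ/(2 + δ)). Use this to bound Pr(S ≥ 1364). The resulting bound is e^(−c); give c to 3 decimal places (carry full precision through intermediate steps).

Write 1364 = (1 + δ)μ, so δ = 1364/1083.24 − 1 = 0.2591854…
Then the exponent is δ²μ/(2 + δ) = (1364 − μ)² / (μ·(2 + δ)) = 32.210236.

32.210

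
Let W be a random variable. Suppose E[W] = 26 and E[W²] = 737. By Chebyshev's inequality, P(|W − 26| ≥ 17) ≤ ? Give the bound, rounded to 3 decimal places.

Var(W) = E[W²] − (E[W])² = 737 − 676 = 61.
Chebyshev's inequality: P(|W − μ| ≥ t) ≤ Var(W)/t² = 61/289 = 0.2111.

0.211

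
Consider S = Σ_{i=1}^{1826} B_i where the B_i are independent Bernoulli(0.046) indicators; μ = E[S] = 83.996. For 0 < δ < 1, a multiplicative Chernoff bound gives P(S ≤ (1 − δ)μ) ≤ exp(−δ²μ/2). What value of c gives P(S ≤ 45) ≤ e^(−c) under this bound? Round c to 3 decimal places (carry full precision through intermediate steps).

Write 45 = (1 − δ)μ, so δ = 1 − 45/83.996 = 0.4642602…
Then the exponent is δ²μ/2 = (μ − 45)²/(2μ) = 9.052145.

9.052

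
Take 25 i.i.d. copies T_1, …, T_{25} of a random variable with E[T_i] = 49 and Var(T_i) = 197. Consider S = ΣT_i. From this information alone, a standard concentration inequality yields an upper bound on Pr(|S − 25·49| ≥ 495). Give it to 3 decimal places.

With mean and variance of each term known, Chebyshev's inequality bounds the deviation of the sum (or sample mean).
Var(S) = n·Var(T_i) = 25·197 = 4925.
Chebyshev: Pr(|S − 25·49| ≥ 495) ≤ Var(S)/495² = 4925/245025 = 0.0201.

0.020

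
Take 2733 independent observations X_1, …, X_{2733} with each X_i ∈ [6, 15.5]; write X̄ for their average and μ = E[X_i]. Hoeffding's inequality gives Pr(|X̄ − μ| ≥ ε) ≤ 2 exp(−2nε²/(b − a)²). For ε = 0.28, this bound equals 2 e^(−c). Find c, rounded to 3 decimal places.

4.748

c = 2nε²/(b − a)² = 2·2733·0.28² / 9.5² = 4.7483.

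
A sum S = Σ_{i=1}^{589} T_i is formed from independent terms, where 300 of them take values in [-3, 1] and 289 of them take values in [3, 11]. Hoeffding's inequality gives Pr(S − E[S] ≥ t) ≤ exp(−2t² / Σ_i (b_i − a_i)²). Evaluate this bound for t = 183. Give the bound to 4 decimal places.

Σ(b_i − a_i)² = 300·4² + 289·8² = 23296.
Exponent = 2·183² / 23296 = 2.87509.
Bound = exp(−2.87509) = 0.05641.

0.0564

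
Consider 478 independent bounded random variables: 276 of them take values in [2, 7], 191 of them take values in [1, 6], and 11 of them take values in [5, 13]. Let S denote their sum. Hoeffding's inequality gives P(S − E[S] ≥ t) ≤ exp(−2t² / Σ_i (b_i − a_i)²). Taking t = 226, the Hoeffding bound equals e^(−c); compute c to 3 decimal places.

Σ(b_i − a_i)² = 276·5² + 191·5² + 11·8² = 12379.
c = 2t² / 12379 = 2·226² / 12379 = 8.2520.

8.252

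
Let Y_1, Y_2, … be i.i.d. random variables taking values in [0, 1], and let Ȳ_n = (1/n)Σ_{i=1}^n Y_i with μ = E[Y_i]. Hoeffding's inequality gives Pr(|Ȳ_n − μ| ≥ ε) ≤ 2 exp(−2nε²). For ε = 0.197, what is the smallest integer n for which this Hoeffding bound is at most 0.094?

Require 2·exp(−2nε²) ≤ 0.094, i.e. 2nε² ≥ ln(2/0.094) = 3.057608.
So n ≥ 3.057608 / (2·0.197²) = 39.393.
The smallest integer n is 40.

40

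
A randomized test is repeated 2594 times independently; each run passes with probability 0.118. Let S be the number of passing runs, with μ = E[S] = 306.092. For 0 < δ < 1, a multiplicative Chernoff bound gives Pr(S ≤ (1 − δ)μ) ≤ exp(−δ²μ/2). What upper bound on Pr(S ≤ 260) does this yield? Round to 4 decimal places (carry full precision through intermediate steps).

Write 260 = (1 − δ)μ, so δ = 1 − 260/306.092 = 0.1505822…
Then the exponent is δ²μ/2 = (μ − 260)²/(2μ) = 3.470317.
Bound = exp(−3.470317) = 0.03111.

0.0311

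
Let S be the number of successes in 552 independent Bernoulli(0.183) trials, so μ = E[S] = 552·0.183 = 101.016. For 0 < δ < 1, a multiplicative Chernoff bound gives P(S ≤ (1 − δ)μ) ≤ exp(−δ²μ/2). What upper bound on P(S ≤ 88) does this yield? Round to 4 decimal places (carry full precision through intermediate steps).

0.4323

Write 88 = (1 − δ)μ, so δ = 1 − 88/101.016 = 0.1288509…
Then the exponent is δ²μ/2 = (μ − 88)²/(2μ) = 0.838561.
Bound = exp(−0.838561) = 0.43233.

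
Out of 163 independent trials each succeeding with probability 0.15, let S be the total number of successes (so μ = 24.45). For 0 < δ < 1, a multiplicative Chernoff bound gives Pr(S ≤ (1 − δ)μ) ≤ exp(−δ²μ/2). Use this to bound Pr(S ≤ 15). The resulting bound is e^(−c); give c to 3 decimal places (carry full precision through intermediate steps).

Write 15 = (1 − δ)μ, so δ = 1 − 15/24.45 = 0.3865031…
Then the exponent is δ²μ/2 = (μ − 15)²/(2μ) = 1.826227.

1.826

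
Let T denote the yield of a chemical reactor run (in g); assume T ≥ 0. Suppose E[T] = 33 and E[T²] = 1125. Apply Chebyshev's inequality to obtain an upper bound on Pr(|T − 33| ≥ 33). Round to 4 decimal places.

Var(T) = E[T²] − (E[T])² = 1125 − 1089 = 36.
Chebyshev's inequality: Pr(|T − μ| ≥ t) ≤ Var(T)/t² = 36/1089 = 0.0331.

0.0331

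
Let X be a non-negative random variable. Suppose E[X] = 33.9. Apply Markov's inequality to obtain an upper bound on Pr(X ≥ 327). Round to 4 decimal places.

0.1037

Markov's inequality: for a non-negative random variable, Pr(X ≥ a) ≤ E[X]/a.
Here E[X] = 33.9 and a = 327, so the bound is 33.9/327 = 0.1037.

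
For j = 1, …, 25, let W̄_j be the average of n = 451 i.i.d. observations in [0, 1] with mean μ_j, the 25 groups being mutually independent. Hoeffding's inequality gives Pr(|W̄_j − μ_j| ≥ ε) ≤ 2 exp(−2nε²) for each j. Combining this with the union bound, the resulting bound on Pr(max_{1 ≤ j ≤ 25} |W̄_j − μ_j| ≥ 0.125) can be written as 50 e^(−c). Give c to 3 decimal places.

Union bound over the 25 events: Pr(max_{1 ≤ j ≤ 25} |W̄_j − μ_j| ≥ 0.125) ≤ 25·2·exp(−2nε²) = 50 exp(−2·451·0.125²).
So c = 2·451·0.125² = 14.0938.

14.094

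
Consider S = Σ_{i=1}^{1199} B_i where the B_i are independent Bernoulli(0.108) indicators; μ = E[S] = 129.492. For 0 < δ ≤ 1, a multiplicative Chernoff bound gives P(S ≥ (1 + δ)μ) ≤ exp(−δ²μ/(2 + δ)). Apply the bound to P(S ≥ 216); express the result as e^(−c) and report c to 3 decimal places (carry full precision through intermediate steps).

Write 216 = (1 + δ)μ, so δ = 216/129.492 − 1 = 0.6680567…
Then the exponent is δ²μ/(2 + δ) = (216 − μ)² / (μ·(2 + δ)) = 21.660803.

21.661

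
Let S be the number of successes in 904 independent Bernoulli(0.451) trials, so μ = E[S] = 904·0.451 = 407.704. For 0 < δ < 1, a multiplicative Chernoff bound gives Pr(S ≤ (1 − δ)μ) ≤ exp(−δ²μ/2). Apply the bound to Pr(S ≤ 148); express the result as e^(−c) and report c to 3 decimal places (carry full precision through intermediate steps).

82.715

Write 148 = (1 − δ)μ, so δ = 1 − 148/407.704 = 0.6369915…
Then the exponent is δ²μ/2 = (μ − 148)²/(2μ) = 82.714626.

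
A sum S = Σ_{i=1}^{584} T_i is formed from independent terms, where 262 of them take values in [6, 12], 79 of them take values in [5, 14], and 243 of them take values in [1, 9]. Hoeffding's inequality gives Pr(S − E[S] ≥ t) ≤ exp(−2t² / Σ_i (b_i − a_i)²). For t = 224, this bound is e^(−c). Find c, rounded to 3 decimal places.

Σ(b_i − a_i)² = 262·6² + 79·9² + 243·8² = 31383.
c = 2t² / 31383 = 2·224² / 31383 = 3.1977.

3.198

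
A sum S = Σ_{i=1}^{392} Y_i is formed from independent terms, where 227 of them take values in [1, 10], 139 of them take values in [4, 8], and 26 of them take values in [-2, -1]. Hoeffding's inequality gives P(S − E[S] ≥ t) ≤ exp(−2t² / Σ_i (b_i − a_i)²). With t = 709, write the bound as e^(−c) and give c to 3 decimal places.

48.716

Σ(b_i − a_i)² = 227·9² + 139·4² + 26·1² = 20637.
c = 2t² / 20637 = 2·709² / 20637 = 48.7165.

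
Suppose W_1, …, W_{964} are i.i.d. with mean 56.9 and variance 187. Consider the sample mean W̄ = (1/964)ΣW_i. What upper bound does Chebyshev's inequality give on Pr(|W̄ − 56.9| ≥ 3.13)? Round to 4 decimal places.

0.0198

Var(W̄) = Var(W_i)/n = 187/964 = 0.19398.
Chebyshev: Pr(|W̄ − 56.9| ≥ 3.13) ≤ Var(W̄)/(3.13)² = 187/(964·3.13²) = 0.0198.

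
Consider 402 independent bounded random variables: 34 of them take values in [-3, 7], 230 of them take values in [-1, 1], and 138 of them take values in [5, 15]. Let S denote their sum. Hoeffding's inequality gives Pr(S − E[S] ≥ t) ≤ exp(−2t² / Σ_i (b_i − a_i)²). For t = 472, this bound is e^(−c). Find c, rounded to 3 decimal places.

Σ(b_i − a_i)² = 34·10² + 230·2² + 138·10² = 18120.
c = 2t² / 18120 = 2·472² / 18120 = 24.5898.

24.590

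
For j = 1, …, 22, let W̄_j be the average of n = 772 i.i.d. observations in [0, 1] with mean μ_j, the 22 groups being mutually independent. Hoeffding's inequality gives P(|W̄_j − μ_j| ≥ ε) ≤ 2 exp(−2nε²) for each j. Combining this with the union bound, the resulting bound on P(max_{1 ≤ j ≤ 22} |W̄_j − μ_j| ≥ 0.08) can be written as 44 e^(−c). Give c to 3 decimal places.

Union bound over the 22 events: P(max_{1 ≤ j ≤ 22} |W̄_j − μ_j| ≥ 0.08) ≤ 22·2·exp(−2nε²) = 44 exp(−2·772·0.08²).
So c = 2·772·0.08² = 9.8816.

9.882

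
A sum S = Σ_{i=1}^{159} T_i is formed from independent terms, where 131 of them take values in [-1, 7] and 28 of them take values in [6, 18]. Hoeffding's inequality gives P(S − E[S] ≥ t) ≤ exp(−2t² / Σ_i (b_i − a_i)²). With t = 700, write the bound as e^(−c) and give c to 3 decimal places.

78.930

Σ(b_i − a_i)² = 131·8² + 28·12² = 12416.
c = 2t² / 12416 = 2·700² / 12416 = 78.9304.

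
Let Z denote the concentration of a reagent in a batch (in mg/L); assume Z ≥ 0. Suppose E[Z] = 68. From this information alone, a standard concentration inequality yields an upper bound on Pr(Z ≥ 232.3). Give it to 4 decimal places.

0.2927

Only the mean of a non-negative variable is known, so Markov's inequality is the applicable tail bound.
Markov's inequality: for a non-negative random variable, Pr(Z ≥ a) ≤ E[Z]/a.
Here E[Z] = 68 and a = 232.3, so the bound is 68/232.3 = 0.2927.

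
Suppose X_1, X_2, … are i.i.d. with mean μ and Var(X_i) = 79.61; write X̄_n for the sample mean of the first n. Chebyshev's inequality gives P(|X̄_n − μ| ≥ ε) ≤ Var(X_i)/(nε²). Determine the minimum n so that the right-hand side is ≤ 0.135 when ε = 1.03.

556

Require 79.61/(n·1.03²) ≤ 0.135, i.e. n ≥ 79.61/(0.135·1.03²) = 555.852.
The smallest integer n is 556.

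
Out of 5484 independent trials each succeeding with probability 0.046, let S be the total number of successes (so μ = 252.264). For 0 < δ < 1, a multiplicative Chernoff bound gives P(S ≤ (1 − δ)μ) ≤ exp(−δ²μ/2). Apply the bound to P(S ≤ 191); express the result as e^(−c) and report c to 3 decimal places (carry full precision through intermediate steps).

Write 191 = (1 − δ)μ, so δ = 1 − 191/252.264 = 0.2428567…
Then the exponent is δ²μ/2 = (μ − 191)²/(2μ) = 7.439186.

7.439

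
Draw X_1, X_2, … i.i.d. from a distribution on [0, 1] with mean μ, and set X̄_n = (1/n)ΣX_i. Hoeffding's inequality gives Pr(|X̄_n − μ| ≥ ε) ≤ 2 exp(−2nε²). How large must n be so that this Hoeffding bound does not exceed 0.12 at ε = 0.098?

Require 2·exp(−2nε²) ≤ 0.12, i.e. 2nε² ≥ ln(2/0.12) = 2.813411.
So n ≥ 2.813411 / (2·0.098²) = 146.471.
The smallest integer n is 147.

147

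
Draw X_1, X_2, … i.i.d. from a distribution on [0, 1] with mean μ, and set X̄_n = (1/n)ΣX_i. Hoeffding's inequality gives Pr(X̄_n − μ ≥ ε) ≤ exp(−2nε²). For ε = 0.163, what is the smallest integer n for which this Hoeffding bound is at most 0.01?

Require exp(−2nε²) ≤ 0.01, i.e. 2nε² ≥ ln(1/0.01) = 4.605170.
So n ≥ 4.605170 / (2·0.163²) = 86.664.
The smallest integer n is 87.

87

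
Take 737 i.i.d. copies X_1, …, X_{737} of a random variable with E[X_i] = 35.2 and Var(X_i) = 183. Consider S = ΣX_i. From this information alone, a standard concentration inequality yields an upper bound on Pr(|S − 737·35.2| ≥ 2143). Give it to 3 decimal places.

0.029

With mean and variance of each term known, Chebyshev's inequality bounds the deviation of the sum (or sample mean).
Var(S) = n·Var(X_i) = 737·183 = 134871.
Chebyshev: Pr(|S − 737·35.2| ≥ 2143) ≤ Var(S)/2143² = 134871/4592449 = 0.0294.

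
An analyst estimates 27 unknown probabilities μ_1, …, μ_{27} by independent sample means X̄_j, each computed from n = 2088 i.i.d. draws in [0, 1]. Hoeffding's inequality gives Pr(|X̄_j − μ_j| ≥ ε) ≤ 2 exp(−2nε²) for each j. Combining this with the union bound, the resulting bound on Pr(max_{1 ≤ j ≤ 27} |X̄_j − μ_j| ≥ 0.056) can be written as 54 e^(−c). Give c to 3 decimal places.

Union bound over the 27 events: Pr(max_{1 ≤ j ≤ 27} |X̄_j − μ_j| ≥ 0.056) ≤ 27·2·exp(−2nε²) = 54 exp(−2·2088·0.056²).
So c = 2·2088·0.056² = 13.0959.

13.096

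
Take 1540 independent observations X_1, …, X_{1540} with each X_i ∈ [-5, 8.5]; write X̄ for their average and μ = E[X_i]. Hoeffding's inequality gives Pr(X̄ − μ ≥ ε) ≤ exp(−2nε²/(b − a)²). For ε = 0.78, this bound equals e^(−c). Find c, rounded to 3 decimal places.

10.282

c = 2nε²/(b − a)² = 2·1540·0.78² / 13.5² = 10.2819.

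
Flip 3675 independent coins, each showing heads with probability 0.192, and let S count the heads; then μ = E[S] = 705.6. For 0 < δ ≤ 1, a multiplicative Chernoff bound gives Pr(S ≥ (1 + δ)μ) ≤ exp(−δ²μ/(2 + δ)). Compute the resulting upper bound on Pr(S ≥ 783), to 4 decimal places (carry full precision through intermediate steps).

Write 783 = (1 + δ)μ, so δ = 783/705.6 − 1 = 0.1096939…
Then the exponent is δ²μ/(2 + δ) = (783 − μ)² / (μ·(2 + δ)) = 4.024426.
Bound = exp(−4.024426) = 0.01787.

0.0179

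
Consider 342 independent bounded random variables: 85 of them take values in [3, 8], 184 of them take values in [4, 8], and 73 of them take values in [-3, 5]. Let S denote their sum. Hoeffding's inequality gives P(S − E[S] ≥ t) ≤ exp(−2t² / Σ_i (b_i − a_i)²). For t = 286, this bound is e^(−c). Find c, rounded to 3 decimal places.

Σ(b_i − a_i)² = 85·5² + 184·4² + 73·8² = 9741.
c = 2t² / 9741 = 2·286² / 9741 = 16.7942.

16.794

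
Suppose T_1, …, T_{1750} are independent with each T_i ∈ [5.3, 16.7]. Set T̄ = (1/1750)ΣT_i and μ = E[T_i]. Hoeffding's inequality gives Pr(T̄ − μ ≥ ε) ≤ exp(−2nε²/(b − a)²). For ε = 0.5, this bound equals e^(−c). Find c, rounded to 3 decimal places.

c = 2nε²/(b − a)² = 2·1750·0.5² / 11.4² = 6.7328.

6.733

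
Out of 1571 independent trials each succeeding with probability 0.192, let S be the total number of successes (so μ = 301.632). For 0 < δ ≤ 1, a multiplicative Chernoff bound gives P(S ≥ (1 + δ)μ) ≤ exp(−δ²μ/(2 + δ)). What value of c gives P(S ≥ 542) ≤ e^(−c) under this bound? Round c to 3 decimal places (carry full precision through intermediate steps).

Write 542 = (1 + δ)μ, so δ = 542/301.632 − 1 = 0.7968916…
Then the exponent is δ²μ/(2 + δ) = (542 − μ)² / (μ·(2 + δ)) = 68.485756.

68.486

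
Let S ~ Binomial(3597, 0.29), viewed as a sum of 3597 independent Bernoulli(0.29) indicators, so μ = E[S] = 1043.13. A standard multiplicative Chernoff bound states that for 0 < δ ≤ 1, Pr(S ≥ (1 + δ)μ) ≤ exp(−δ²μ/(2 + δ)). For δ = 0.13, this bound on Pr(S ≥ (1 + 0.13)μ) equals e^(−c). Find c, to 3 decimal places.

c = δ²μ/(2 + δ) = 0.13²·1043.13/(2 + 0.13) = 8.2765.

8.276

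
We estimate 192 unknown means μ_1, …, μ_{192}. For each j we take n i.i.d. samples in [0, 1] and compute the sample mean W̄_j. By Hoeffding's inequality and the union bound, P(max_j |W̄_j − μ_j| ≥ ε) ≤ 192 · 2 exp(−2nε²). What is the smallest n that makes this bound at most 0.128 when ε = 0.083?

Need 2·192·exp(−2nε²) ≤ 0.128, i.e. exp(−2nε²) ≤ 0.128/384.
So 2nε² ≥ ln(384/0.128) = 8.006368.
Hence n ≥ 8.006368/(2·0.083²) = 581.098.
The smallest integer n is 582.

582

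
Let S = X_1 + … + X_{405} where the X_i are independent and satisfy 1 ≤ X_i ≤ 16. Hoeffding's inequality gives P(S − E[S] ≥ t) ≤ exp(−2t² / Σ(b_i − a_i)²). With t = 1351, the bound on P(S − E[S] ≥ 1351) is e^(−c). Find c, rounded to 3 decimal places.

Σ(b_i − a_i)² = 405·(15)² = 91125.
c = 2t²/91125 = 2·1351²/91125 = 40.0593.

40.059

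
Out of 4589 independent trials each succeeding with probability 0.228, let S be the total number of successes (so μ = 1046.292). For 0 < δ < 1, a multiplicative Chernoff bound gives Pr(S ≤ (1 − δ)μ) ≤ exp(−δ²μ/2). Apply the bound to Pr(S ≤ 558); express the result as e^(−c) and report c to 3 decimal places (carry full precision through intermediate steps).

Write 558 = (1 − δ)μ, so δ = 1 − 558/1046.292 = 0.4666881…
Then the exponent is δ²μ/2 = (μ − 558)²/(2μ) = 113.940027.

113.940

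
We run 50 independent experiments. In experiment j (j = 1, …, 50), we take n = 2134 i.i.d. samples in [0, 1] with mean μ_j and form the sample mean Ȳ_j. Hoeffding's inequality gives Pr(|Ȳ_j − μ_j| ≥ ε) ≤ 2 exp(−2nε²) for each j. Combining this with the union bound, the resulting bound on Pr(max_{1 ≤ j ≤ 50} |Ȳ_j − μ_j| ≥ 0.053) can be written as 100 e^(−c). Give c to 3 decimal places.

Union bound over the 50 events: Pr(max_{1 ≤ j ≤ 50} |Ȳ_j − μ_j| ≥ 0.053) ≤ 50·2·exp(−2nε²) = 100 exp(−2·2134·0.053²).
So c = 2·2134·0.053² = 11.9888.

11.989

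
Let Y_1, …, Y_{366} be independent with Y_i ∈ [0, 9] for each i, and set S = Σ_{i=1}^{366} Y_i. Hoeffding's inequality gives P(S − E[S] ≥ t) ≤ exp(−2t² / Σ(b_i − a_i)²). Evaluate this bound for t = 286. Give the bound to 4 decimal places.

Σ(b_i − a_i)² = 366·(9)² = 29646.
Exponent = 2·286²/29646 = 5.5182.
Bound = exp(−5.5182) = 0.00401.

0.0040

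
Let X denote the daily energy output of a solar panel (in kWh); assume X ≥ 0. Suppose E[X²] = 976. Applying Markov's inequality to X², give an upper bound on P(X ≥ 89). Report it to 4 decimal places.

Since X ≥ 0, the event {X ≥ 89} is the same as {X² ≥ 7921}.
Markov's inequality applied to X² gives P(X² ≥ 7921) ≤ E[X²]/7921 = 976/7921 = 0.1232.

0.1232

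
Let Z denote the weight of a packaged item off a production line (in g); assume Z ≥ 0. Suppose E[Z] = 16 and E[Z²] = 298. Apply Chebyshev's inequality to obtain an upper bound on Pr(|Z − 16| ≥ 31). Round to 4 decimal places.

0.0437

Var(Z) = E[Z²] − (E[Z])² = 298 − 256 = 42.
Chebyshev's inequality: Pr(|Z − μ| ≥ t) ≤ Var(Z)/t² = 42/961 = 0.0437.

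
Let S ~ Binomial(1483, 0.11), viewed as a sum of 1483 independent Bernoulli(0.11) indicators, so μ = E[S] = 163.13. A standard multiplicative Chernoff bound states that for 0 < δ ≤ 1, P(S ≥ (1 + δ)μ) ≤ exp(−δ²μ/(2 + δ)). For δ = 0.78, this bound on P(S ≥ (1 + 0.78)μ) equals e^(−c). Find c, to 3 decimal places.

c = δ²μ/(2 + δ) = 0.78²·163.13/(2 + 0.78) = 35.7008.

35.701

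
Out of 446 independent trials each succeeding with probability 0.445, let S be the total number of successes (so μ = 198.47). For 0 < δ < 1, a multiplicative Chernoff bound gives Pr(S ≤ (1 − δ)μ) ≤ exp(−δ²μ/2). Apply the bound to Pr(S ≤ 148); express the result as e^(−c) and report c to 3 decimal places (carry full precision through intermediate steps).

6.417

Write 148 = (1 − δ)μ, so δ = 1 − 148/198.47 = 0.2542954…
Then the exponent is δ²μ/2 = (μ − 148)²/(2μ) = 6.417143.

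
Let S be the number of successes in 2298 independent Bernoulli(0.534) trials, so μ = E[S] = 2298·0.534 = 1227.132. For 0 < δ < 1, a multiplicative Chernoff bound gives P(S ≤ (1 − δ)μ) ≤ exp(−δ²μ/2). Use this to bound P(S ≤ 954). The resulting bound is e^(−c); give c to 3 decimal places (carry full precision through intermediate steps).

Write 954 = (1 − δ)μ, so δ = 1 − 954/1227.132 = 0.2225775…
Then the exponent is δ²μ/2 = (μ − 954)²/(2μ) = 30.396522.

30.397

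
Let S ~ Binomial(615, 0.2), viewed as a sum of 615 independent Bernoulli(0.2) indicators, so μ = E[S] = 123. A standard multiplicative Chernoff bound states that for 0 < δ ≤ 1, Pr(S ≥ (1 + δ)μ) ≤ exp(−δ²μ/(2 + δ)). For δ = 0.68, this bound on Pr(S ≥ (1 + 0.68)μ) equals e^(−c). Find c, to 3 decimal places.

21.222

c = δ²μ/(2 + δ) = 0.68²·123/(2 + 0.68) = 21.2221.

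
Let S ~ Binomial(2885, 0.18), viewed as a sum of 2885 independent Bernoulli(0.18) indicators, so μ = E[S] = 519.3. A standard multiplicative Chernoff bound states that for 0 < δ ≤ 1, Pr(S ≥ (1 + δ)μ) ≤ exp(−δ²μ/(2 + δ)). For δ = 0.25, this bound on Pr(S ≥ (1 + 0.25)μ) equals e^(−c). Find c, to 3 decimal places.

14.425

c = δ²μ/(2 + δ) = 0.25²·519.3/(2 + 0.25) = 14.4250.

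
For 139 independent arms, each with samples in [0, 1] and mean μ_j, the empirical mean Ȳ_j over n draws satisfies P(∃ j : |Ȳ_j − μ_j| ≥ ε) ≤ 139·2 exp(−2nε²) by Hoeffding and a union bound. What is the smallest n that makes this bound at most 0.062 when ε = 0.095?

Need 2·139·exp(−2nε²) ≤ 0.062, i.e. exp(−2nε²) ≤ 0.062/278.
So 2nε² ≥ ln(278/0.062) = 8.408242.
Hence n ≥ 8.408242/(2·0.095²) = 465.831.
The smallest integer n is 466.

466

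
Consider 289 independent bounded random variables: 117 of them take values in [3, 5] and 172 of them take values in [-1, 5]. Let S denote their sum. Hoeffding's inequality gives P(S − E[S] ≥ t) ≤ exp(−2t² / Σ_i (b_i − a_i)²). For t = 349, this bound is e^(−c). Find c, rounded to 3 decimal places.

36.577

Σ(b_i − a_i)² = 117·2² + 172·6² = 6660.
c = 2t² / 6660 = 2·349² / 6660 = 36.5769.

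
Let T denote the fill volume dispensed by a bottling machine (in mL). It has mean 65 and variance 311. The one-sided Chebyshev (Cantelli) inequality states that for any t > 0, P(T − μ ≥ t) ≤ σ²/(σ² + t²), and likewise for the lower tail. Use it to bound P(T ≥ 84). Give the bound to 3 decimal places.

0.463

Here σ² = 311 and t = 19, so σ² + t² = 672.
Cantelli's bound: 311/672 = 0.4628.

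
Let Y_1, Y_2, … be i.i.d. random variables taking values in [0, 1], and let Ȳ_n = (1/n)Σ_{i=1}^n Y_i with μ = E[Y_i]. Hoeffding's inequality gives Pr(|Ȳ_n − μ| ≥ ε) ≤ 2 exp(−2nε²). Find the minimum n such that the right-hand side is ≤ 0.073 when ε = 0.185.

Require 2·exp(−2nε²) ≤ 0.073, i.e. 2nε² ≥ ln(2/0.073) = 3.310443.
So n ≥ 3.310443 / (2·0.185²) = 48.363.
The smallest integer n is 49.

49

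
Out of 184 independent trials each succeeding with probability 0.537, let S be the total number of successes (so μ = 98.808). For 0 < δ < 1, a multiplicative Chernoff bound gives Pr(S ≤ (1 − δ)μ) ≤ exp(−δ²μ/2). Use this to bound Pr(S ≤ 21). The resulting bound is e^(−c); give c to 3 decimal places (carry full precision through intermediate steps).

Write 21 = (1 − δ)μ, so δ = 1 − 21/98.808 = 0.7874666…
Then the exponent is δ²μ/2 = (μ − 21)²/(2μ) = 30.635601.

30.636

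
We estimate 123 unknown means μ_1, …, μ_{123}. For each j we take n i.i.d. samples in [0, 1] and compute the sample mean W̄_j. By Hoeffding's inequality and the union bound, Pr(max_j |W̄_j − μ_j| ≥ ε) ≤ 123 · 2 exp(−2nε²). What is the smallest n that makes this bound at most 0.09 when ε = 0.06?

1100

Need 2·123·exp(−2nε²) ≤ 0.09, i.e. exp(−2nε²) ≤ 0.09/246.
So 2nε² ≥ ln(246/0.09) = 7.913277.
Hence n ≥ 7.913277/(2·0.06²) = 1099.066.
The smallest integer n is 1100.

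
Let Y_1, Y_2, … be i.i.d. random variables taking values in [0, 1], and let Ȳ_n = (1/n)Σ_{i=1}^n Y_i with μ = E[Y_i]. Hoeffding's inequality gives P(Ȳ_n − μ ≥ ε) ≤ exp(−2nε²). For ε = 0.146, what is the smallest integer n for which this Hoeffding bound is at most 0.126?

Require exp(−2nε²) ≤ 0.126, i.e. 2nε² ≥ ln(1/0.126) = 2.071473.
So n ≥ 2.071473 / (2·0.146²) = 48.590.
The smallest integer n is 49.

49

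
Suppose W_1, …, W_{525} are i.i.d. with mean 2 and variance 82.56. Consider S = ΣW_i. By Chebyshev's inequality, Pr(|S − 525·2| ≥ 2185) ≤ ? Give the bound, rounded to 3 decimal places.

0.009

Var(S) = n·Var(W_i) = 525·82.56 = 43344.
Chebyshev: Pr(|S − 525·2| ≥ 2185) ≤ Var(S)/2185² = 43344/4774225 = 0.0091.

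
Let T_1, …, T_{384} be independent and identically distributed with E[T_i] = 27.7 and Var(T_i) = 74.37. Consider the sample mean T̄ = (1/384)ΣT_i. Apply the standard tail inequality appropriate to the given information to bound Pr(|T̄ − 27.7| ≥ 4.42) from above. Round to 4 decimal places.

0.0099

With mean and variance of each term known, Chebyshev's inequality bounds the deviation of the sum (or sample mean).
Var(T̄) = Var(T_i)/n = 74.37/384 = 0.19367.
Chebyshev: Pr(|T̄ − 27.7| ≥ 4.42) ≤ Var(T̄)/(4.42)² = 74.37/(384·4.42²) = 0.0099.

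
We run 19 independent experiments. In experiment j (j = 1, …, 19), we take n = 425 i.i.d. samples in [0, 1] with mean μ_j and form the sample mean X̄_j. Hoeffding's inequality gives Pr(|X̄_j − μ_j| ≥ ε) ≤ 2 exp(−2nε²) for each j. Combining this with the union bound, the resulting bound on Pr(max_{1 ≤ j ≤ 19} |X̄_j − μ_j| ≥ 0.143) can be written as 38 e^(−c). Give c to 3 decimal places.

17.382

Union bound over the 19 events: Pr(max_{1 ≤ j ≤ 19} |X̄_j − μ_j| ≥ 0.143) ≤ 19·2·exp(−2nε²) = 38 exp(−2·425·0.143²).
So c = 2·425·0.143² = 17.3817.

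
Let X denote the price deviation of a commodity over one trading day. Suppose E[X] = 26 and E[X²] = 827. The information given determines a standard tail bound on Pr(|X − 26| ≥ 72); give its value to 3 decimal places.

The first two moments determine the variance, so Chebyshev's inequality is the sharpest standard bound available.
Var(X) = E[X²] − (E[X])² = 827 − 676 = 151.
Chebyshev's inequality: Pr(|X − μ| ≥ t) ≤ Var(X)/t² = 151/5184 = 0.0291.

0.029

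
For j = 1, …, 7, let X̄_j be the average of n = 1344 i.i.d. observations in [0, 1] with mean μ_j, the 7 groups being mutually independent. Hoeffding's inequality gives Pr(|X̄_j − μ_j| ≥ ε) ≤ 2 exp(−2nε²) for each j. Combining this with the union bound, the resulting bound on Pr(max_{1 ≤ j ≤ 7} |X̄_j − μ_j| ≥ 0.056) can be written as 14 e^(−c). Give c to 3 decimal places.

Union bound over the 7 events: Pr(max_{1 ≤ j ≤ 7} |X̄_j − μ_j| ≥ 0.056) ≤ 7·2·exp(−2nε²) = 14 exp(−2·1344·0.056²).
So c = 2·1344·0.056² = 8.4296.

8.430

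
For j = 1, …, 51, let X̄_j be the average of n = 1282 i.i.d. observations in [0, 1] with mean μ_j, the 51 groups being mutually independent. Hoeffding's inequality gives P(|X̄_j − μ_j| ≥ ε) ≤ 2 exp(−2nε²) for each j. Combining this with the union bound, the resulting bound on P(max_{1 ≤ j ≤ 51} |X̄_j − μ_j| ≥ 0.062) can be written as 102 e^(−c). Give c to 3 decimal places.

9.856

Union bound over the 51 events: P(max_{1 ≤ j ≤ 51} |X̄_j − μ_j| ≥ 0.062) ≤ 51·2·exp(−2nε²) = 102 exp(−2·1282·0.062²).
So c = 2·1282·0.062² = 9.8560.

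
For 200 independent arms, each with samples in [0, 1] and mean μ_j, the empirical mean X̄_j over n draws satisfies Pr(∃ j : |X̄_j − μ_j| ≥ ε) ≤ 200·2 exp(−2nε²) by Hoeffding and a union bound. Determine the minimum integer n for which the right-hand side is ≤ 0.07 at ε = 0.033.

3972

Need 2·200·exp(−2nε²) ≤ 0.07, i.e. exp(−2nε²) ≤ 0.07/400.
So 2nε² ≥ ln(400/0.07) = 8.650725.
Hence n ≥ 8.650725/(2·0.033²) = 3971.866.
The smallest integer n is 3972.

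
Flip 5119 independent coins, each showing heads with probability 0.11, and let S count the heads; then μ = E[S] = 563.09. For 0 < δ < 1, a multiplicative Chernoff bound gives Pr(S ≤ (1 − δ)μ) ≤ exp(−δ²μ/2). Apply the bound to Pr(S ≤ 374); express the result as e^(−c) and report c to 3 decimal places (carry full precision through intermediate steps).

Write 374 = (1 − δ)μ, so δ = 1 − 374/563.09 = 0.3358078…
Then the exponent is δ²μ/2 = (μ − 374)²/(2μ) = 31.748946.

31.749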